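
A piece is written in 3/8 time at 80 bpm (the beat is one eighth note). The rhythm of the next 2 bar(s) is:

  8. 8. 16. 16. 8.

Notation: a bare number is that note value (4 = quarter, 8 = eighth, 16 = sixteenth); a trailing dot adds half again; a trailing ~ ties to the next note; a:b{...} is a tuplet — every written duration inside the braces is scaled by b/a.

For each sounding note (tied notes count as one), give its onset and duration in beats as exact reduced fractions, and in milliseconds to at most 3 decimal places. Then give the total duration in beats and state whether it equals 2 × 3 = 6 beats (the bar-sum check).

1) 0.0ms=0b +1125.0ms=3/2b
2) 1125.0ms=3/2b +1125.0ms=3/2b
3) 2250.0ms=3b +562.5ms=3/4b
4) 2812.5ms=15/4b +562.5ms=3/4b
5) 3375.0ms=9/2b +1125.0ms=3/2b
Σ=6b of 6 (80bpm 3/8) — PASS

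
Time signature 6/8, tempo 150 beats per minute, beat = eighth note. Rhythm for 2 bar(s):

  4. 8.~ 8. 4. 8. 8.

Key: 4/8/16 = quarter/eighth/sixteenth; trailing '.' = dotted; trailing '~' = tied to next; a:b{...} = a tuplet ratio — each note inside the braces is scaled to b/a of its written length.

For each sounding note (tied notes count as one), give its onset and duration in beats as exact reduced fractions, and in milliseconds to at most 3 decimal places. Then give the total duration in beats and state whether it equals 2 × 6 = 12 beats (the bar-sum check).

1) 0.0ms=0b +1200.0ms=3b
2) 1200.0ms=3b +1200.0ms=3b
3) 2400.0ms=6b +1200.0ms=3b
4) 3600.0ms=9b +600.0ms=3/2b
5) 4200.0ms=21/2b +600.0ms=3/2b
Σ=12b of 12 (150bpm 6/8) — PASS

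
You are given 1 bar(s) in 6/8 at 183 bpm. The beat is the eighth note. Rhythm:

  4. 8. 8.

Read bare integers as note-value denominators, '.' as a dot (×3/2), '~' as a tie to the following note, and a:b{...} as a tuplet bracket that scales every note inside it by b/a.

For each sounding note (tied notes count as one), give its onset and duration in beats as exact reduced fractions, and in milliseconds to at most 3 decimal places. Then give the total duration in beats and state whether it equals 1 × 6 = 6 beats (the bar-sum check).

1) 0.0ms=0b +983.607ms=3b
2) 983.607ms=3b +491.803ms=3/2b
3) 1475.41ms=9/2b +491.803ms=3/2b
Σ=6b of 6 (183bpm 6/8) — PASS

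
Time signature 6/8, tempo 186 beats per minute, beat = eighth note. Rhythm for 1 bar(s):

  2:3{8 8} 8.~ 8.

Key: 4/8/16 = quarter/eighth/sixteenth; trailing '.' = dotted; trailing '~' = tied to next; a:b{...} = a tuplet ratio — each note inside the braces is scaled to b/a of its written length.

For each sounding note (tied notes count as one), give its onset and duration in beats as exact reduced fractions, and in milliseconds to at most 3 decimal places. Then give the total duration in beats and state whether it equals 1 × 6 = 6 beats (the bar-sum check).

1) 0.0ms=0b +483.871ms=3/2b
2) 483.871ms=3/2b +483.871ms=3/2b
3) 967.742ms=3b +967.742ms=3b
Σ=6b of 6 (186bpm 6/8) — PASS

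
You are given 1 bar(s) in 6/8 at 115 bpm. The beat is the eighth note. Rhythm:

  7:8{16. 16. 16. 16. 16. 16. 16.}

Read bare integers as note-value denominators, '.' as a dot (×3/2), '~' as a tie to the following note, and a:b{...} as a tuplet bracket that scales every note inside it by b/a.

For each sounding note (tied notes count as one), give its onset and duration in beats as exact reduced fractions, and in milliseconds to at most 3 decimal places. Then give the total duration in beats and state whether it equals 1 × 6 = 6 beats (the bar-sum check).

1) 0.0ms=0b +447.205ms=6/7b
2) 447.205ms=6/7b +447.205ms=6/7b
3) 894.41ms=12/7b +447.205ms=6/7b
4) 1341.615ms=18/7b +447.205ms=6/7b
5) 1788.82ms=24/7b +447.205ms=6/7b
6) 2236.025ms=30/7b +447.205ms=6/7b
7) 2683.23ms=36/7b +447.205ms=6/7b
Σ=6b of 6 (115bpm 6/8) — PASS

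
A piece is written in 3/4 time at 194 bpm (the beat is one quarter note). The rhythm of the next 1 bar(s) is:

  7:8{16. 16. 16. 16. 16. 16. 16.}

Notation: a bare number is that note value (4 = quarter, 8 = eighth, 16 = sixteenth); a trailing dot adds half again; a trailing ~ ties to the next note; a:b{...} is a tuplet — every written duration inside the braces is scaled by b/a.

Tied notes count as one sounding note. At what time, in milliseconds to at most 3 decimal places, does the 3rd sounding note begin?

1. 0.0ms @ 0 + 132.548ms (3/7)
2. 132.548ms @ 3/7 + 132.548ms (3/7)
3. 265.096ms @ 6/7 + 132.548ms (3/7)
4. 397.644ms @ 9/7 + 132.548ms (3/7)
5. 530.191ms @ 12/7 + 132.548ms (3/7)
6. 662.739ms @ 15/7 + 132.548ms (3/7)
7. 795.287ms @ 18/7 + 132.548ms (3/7)

note 3 onset = 6/7b = 265.096ms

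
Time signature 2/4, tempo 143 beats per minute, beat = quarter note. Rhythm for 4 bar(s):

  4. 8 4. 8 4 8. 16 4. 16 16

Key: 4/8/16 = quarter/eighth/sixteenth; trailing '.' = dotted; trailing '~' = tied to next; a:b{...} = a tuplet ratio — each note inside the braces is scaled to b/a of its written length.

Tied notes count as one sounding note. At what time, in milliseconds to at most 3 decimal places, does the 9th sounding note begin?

1. 0.0ms @ 0 + 629.371ms (3/2)
2. 629.371ms @ 3/2 + 209.79ms (1/2)
3. 839.161ms @ 2 + 629.371ms (3/2)
4. 1468.531ms @ 7/2 + 209.79ms (1/2)
5. 1678.322ms @ 4 + 419.58ms (1)
6. 2097.902ms @ 5 + 314.685ms (3/4)
7. 2412.587ms @ 23/4 + 104.895ms (1/4)
8. 2517.483ms @ 6 + 629.371ms (3/2)
9. 3146.853ms @ 15/2 + 104.895ms (1/4)
10. 3251.748ms @ 31/4 + 104.895ms (1/4)

note 9 onset = 15/2b = 3146.853ms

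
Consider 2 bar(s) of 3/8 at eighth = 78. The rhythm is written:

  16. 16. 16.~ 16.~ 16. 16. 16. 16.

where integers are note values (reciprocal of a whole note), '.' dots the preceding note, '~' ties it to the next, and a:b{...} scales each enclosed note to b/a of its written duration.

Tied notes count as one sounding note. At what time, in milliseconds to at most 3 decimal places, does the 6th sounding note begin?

note 6 onset = 21/4b = 4038.462ms

1. 0.0ms @ 0 + 576.923ms (3/4)
2. 576.923ms @ 3/4 + 576.923ms (3/4)
3. 1153.846ms @ 3/2 + 1730.769ms (9/4)
4. 2884.615ms @ 15/4 + 576.923ms (3/4)
5. 3461.538ms @ 9/2 + 576.923ms (3/4)
6. 4038.462ms @ 21/4 + 576.923ms (3/4)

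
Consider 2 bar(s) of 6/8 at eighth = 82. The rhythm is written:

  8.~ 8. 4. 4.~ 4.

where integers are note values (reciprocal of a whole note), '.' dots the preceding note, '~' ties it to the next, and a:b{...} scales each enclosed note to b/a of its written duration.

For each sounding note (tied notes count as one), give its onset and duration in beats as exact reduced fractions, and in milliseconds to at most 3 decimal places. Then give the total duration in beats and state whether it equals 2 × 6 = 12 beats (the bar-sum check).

1) 0.0ms=0b +2195.122ms=3b
2) 2195.122ms=3b +2195.122ms=3b
3) 4390.244ms=6b +4390.244ms=6b
Σ=12b of 12 (82bpm 6/8) — PASS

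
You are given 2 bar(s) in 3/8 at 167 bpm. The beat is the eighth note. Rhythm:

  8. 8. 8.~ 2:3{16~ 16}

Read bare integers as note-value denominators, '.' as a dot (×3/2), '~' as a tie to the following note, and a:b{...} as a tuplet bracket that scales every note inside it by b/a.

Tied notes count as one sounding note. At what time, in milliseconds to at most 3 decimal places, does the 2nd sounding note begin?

note 2 onset = 3/2b = 538.922ms

1. 0.0ms @ 0 + 538.922ms (3/2)
2. 538.922ms @ 3/2 + 538.922ms (3/2)
3. 1077.844ms @ 3 + 1077.844ms (3)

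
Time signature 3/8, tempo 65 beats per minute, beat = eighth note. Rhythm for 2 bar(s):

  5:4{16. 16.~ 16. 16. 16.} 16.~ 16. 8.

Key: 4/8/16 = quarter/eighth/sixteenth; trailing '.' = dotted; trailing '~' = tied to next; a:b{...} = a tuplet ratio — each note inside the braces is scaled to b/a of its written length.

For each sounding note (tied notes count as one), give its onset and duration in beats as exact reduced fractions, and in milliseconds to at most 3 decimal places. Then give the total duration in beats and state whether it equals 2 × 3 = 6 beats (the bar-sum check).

1) 0.0ms=0b +553.846ms=3/5b
2) 553.846ms=3/5b +1107.692ms=6/5b
3) 1661.538ms=9/5b +553.846ms=3/5b
4) 2215.385ms=12/5b +553.846ms=3/5b
5) 2769.231ms=3b +1384.615ms=3/2b
6) 4153.846ms=9/2b +1384.615ms=3/2b
Σ=6b of 6 (65bpm 3/8) — PASS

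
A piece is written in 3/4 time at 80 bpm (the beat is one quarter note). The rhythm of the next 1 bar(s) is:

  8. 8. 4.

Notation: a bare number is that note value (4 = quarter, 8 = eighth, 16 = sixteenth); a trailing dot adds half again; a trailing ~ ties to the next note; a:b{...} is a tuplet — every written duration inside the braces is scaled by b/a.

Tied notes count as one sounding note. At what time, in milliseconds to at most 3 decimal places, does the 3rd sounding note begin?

note 3 onset = 3/2b = 1125.0ms

1. 0.0ms @ 0 + 562.5ms (3/4)
2. 562.5ms @ 3/4 + 562.5ms (3/4)
3. 1125.0ms @ 3/2 + 1125.0ms (3/2)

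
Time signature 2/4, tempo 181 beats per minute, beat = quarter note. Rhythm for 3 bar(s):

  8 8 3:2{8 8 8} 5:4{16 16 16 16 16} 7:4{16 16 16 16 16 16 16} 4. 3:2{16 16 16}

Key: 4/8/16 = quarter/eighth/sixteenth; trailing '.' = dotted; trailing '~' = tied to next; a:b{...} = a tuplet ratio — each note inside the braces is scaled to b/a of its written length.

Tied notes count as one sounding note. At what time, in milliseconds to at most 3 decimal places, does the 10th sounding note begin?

1. 0.0ms @ 0 + 165.746ms (1/2)
2. 165.746ms @ 1/2 + 165.746ms (1/2)
3. 331.492ms @ 1 + 110.497ms (1/3)
4. 441.989ms @ 4/3 + 110.497ms (1/3)
5. 552.486ms @ 5/3 + 110.497ms (1/3)
6. 662.983ms @ 2 + 66.298ms (1/5)
7. 729.282ms @ 11/5 + 66.298ms (1/5)
8. 795.58ms @ 12/5 + 66.298ms (1/5)
9. 861.878ms @ 13/5 + 66.298ms (1/5)
10. 928.177ms @ 14/5 + 66.298ms (1/5)
11. 994.475ms @ 3 + 47.356ms (1/7)
12. 1041.831ms @ 22/7 + 47.356ms (1/7)
13. 1089.187ms @ 23/7 + 47.356ms (1/7)
14. 1136.543ms @ 24/7 + 47.356ms (1/7)
15. 1183.899ms @ 25/7 + 47.356ms (1/7)
16. 1231.255ms @ 26/7 + 47.356ms (1/7)
17. 1278.611ms @ 27/7 + 47.356ms (1/7)
18. 1325.967ms @ 4 + 497.238ms (3/2)
19. 1823.204ms @ 11/2 + 55.249ms (1/6)
20. 1878.453ms @ 17/3 + 55.249ms (1/6)
21. 1933.702ms @ 35/6 + 55.249ms (1/6)

note 10 onset = 14/5b = 928.177ms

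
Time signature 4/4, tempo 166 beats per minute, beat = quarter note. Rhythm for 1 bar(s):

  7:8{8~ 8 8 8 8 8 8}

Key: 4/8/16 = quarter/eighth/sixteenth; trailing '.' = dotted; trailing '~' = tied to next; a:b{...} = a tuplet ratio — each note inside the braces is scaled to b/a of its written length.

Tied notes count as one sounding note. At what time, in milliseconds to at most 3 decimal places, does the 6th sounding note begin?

note 6 onset = 24/7b = 1239.243ms

1. 0.0ms @ 0 + 413.081ms (8/7)
2. 413.081ms @ 8/7 + 206.54ms (4/7)
3. 619.621ms @ 12/7 + 206.54ms (4/7)
4. 826.162ms @ 16/7 + 206.54ms (4/7)
5. 1032.702ms @ 20/7 + 206.54ms (4/7)
6. 1239.243ms @ 24/7 + 206.54ms (4/7)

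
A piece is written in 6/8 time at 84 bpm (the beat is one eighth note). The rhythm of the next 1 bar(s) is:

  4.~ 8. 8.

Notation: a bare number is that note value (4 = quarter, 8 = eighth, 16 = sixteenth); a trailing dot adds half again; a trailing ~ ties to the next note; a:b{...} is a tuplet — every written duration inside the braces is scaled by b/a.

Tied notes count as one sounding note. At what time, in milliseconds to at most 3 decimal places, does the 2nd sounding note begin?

1. 0.0ms @ 0 + 3214.286ms (9/2)
2. 3214.286ms @ 9/2 + 1071.429ms (3/2)

note 2 onset = 9/2b = 3214.286ms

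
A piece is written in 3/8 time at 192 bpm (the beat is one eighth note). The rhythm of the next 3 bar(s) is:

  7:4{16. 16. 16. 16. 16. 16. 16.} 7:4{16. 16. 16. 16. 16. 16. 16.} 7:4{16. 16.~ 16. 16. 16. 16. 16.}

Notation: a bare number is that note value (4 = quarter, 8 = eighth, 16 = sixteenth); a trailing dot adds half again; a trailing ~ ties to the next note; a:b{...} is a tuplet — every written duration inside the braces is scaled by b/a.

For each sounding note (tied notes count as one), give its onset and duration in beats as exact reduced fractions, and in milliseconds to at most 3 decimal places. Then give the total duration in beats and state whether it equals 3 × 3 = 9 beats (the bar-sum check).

1) 0.0ms=0b +133.929ms=3/7b
2) 133.929ms=3/7b +133.929ms=3/7b
3) 267.857ms=6/7b +133.929ms=3/7b
4) 401.786ms=9/7b +133.929ms=3/7b
5) 535.714ms=12/7b +133.929ms=3/7b
6) 669.643ms=15/7b +133.929ms=3/7b
7) 803.571ms=18/7b +133.929ms=3/7b
8) 937.5ms=3b +133.929ms=3/7b
9) 1071.429ms=24/7b +133.929ms=3/7b
10) 1205.357ms=27/7b +133.929ms=3/7b
11) 1339.286ms=30/7b +133.929ms=3/7b
12) 1473.214ms=33/7b +133.929ms=3/7b
13) 1607.143ms=36/7b +133.929ms=3/7b
14) 1741.071ms=39/7b +133.929ms=3/7b
15) 1875.0ms=6b +133.929ms=3/7b
16) 2008.929ms=45/7b +267.857ms=6/7b
17) 2276.786ms=51/7b +133.929ms=3/7b
18) 2410.714ms=54/7b +133.929ms=3/7b
19) 2544.643ms=57/7b +133.929ms=3/7b
20) 2678.571ms=60/7b +133.929ms=3/7b
Σ=9b of 9 (192bpm 3/8) — PASS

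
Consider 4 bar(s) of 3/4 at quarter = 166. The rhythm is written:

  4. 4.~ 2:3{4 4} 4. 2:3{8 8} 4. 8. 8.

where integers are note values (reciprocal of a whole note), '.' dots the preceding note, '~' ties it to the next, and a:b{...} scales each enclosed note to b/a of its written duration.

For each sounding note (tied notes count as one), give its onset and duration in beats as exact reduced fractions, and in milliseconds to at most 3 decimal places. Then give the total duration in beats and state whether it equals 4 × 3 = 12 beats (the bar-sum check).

1) 0.0ms=0b +542.169ms=3/2b
2) 542.169ms=3/2b +1084.337ms=3b
3) 1626.506ms=9/2b +542.169ms=3/2b
4) 2168.675ms=6b +542.169ms=3/2b
5) 2710.843ms=15/2b +271.084ms=3/4b
6) 2981.928ms=33/4b +271.084ms=3/4b
7) 3253.012ms=9b +542.169ms=3/2b
8) 3795.181ms=21/2b +271.084ms=3/4b
9) 4066.265ms=45/4b +271.084ms=3/4b
Σ=12b of 12 (166bpm 3/4) — PASS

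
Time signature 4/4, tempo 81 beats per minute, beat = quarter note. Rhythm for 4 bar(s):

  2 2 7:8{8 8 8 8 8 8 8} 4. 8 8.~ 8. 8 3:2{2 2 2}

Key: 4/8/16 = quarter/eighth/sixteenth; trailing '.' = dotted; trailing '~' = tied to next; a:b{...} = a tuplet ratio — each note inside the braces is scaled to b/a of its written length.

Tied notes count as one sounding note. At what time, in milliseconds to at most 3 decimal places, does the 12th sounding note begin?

1. 0.0ms @ 0 + 1481.481ms (2)
2. 1481.481ms @ 2 + 1481.481ms (2)
3. 2962.963ms @ 4 + 423.28ms (4/7)
4. 3386.243ms @ 32/7 + 423.28ms (4/7)
5. 3809.524ms @ 36/7 + 423.28ms (4/7)
6. 4232.804ms @ 40/7 + 423.28ms (4/7)
7. 4656.085ms @ 44/7 + 423.28ms (4/7)
8. 5079.365ms @ 48/7 + 423.28ms (4/7)
9. 5502.646ms @ 52/7 + 423.28ms (4/7)
10. 5925.926ms @ 8 + 1111.111ms (3/2)
11. 7037.037ms @ 19/2 + 370.37ms (1/2)
12. 7407.407ms @ 10 + 1111.111ms (3/2)
13. 8518.519ms @ 23/2 + 370.37ms (1/2)
14. 8888.889ms @ 12 + 987.654ms (4/3)
15. 9876.543ms @ 40/3 + 987.654ms (4/3)
16. 10864.198ms @ 44/3 + 987.654ms (4/3)

note 12 onset = 10b = 7407.407ms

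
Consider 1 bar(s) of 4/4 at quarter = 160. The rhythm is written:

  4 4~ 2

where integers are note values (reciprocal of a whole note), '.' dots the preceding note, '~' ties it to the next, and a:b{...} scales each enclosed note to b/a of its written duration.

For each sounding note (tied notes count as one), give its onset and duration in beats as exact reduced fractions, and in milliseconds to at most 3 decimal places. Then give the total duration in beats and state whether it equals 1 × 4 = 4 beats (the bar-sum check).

1) 0.0ms=0b +375.0ms=1b
2) 375.0ms=1b +1125.0ms=3b
Σ=4b of 4 (160bpm 4/4) — PASS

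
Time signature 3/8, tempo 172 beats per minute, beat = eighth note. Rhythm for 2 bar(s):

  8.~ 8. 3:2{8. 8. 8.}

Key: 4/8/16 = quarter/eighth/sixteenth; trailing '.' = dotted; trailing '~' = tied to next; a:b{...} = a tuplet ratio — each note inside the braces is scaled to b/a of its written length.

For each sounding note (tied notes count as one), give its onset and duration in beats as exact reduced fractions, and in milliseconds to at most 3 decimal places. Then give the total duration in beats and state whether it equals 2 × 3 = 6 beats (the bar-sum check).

1) 0.0ms=0b +1046.512ms=3b
2) 1046.512ms=3b +348.837ms=1b
3) 1395.349ms=4b +348.837ms=1b
4) 1744.186ms=5b +348.837ms=1b
Σ=6b of 6 (172bpm 3/8) — PASS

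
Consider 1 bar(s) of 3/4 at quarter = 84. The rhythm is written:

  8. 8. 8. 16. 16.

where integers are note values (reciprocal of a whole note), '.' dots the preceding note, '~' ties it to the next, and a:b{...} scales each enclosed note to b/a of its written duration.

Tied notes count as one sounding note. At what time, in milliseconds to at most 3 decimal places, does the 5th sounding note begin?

1. 0.0ms @ 0 + 535.714ms (3/4)
2. 535.714ms @ 3/4 + 535.714ms (3/4)
3. 1071.429ms @ 3/2 + 535.714ms (3/4)
4. 1607.143ms @ 9/4 + 267.857ms (3/8)
5. 1875.0ms @ 21/8 + 267.857ms (3/8)

note 5 onset = 21/8b = 1875.0ms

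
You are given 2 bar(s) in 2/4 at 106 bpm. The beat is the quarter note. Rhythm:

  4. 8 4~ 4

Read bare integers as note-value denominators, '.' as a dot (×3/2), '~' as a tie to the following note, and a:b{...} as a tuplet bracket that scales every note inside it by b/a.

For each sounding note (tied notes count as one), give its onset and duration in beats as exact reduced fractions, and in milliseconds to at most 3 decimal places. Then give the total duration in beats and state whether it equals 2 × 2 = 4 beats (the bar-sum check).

1) 0.0ms=0b +849.057ms=3/2b
2) 849.057ms=3/2b +283.019ms=1/2b
3) 1132.075ms=2b +1132.075ms=2b
Σ=4b of 4 (106bpm 2/4) — PASS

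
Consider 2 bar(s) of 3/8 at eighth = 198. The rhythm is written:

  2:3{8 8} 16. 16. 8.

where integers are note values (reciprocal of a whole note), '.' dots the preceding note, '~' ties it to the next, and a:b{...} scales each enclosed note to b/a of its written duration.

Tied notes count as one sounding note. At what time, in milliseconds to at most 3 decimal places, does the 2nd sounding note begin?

1. 0.0ms @ 0 + 454.545ms (3/2)
2. 454.545ms @ 3/2 + 454.545ms (3/2)
3. 909.091ms @ 3 + 227.273ms (3/4)
4. 1136.364ms @ 15/4 + 227.273ms (3/4)
5. 1363.636ms @ 9/2 + 454.545ms (3/2)

note 2 onset = 3/2b = 454.545ms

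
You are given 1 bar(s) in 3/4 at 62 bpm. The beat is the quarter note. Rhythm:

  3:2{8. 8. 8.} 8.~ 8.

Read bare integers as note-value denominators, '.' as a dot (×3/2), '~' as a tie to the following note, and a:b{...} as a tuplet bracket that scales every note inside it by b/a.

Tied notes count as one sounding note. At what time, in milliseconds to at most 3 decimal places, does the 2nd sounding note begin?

note 2 onset = 1/2b = 483.871ms

1. 0.0ms @ 0 + 483.871ms (1/2)
2. 483.871ms @ 1/2 + 483.871ms (1/2)
3. 967.742ms @ 1 + 483.871ms (1/2)
4. 1451.613ms @ 3/2 + 1451.613ms (3/2)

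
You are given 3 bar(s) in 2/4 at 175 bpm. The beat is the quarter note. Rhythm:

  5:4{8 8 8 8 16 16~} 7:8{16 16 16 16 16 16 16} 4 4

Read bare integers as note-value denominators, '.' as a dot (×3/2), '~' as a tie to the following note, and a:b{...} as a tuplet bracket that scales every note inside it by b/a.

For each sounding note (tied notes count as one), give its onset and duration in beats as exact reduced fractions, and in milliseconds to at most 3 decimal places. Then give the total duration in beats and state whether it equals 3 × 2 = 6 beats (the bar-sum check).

1) 0.0ms=0b +137.143ms=2/5b
2) 137.143ms=2/5b +137.143ms=2/5b
3) 274.286ms=4/5b +137.143ms=2/5b
4) 411.429ms=6/5b +137.143ms=2/5b
5) 548.571ms=8/5b +68.571ms=1/5b
6) 617.143ms=9/5b +166.531ms=17/35b
7) 783.673ms=16/7b +97.959ms=2/7b
8) 881.633ms=18/7b +97.959ms=2/7b
9) 979.592ms=20/7b +97.959ms=2/7b
10) 1077.551ms=22/7b +97.959ms=2/7b
11) 1175.51ms=24/7b +97.959ms=2/7b
12) 1273.469ms=26/7b +97.959ms=2/7b
13) 1371.429ms=4b +342.857ms=1b
14) 1714.286ms=5b +342.857ms=1b
Σ=6b of 6 (175bpm 2/4) — PASS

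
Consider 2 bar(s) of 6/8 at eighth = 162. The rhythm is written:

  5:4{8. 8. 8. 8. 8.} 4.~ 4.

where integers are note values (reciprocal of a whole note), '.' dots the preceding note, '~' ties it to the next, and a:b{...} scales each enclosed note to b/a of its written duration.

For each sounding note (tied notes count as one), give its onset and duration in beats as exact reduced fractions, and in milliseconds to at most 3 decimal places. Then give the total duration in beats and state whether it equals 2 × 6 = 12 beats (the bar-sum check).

1) 0.0ms=0b +444.444ms=6/5b
2) 444.444ms=6/5b +444.444ms=6/5b
3) 888.889ms=12/5b +444.444ms=6/5b
4) 1333.333ms=18/5b +444.444ms=6/5b
5) 1777.778ms=24/5b +444.444ms=6/5b
6) 2222.222ms=6b +2222.222ms=6b
Σ=12b of 12 (162bpm 6/8) — PASS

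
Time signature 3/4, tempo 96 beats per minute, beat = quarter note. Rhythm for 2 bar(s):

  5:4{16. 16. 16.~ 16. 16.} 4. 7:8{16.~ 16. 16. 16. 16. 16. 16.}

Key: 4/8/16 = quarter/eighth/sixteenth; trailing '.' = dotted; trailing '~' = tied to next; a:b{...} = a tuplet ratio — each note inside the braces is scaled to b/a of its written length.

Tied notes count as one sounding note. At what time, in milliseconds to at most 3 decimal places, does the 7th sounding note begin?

1. 0.0ms @ 0 + 187.5ms (3/10)
2. 187.5ms @ 3/10 + 187.5ms (3/10)
3. 375.0ms @ 3/5 + 375.0ms (3/5)
4. 750.0ms @ 6/5 + 187.5ms (3/10)
5. 937.5ms @ 3/2 + 937.5ms (3/2)
6. 1875.0ms @ 3 + 535.714ms (6/7)
7. 2410.714ms @ 27/7 + 267.857ms (3/7)
8. 2678.571ms @ 30/7 + 267.857ms (3/7)
9. 2946.429ms @ 33/7 + 267.857ms (3/7)
10. 3214.286ms @ 36/7 + 267.857ms (3/7)
11. 3482.143ms @ 39/7 + 267.857ms (3/7)

note 7 onset = 27/7b = 2410.714ms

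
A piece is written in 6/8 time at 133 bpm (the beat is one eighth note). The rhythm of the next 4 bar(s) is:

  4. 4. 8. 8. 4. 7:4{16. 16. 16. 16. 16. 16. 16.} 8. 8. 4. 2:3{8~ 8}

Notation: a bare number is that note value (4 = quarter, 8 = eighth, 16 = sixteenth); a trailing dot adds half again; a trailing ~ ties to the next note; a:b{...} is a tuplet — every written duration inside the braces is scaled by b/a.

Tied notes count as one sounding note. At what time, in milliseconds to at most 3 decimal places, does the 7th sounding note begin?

note 7 onset = 87/7b = 5606.874ms

1. 0.0ms @ 0 + 1353.383ms (3)
2. 1353.383ms @ 3 + 1353.383ms (3)
3. 2706.767ms @ 6 + 676.692ms (3/2)
4. 3383.459ms @ 15/2 + 676.692ms (3/2)
5. 4060.15ms @ 9 + 1353.383ms (3)
6. 5413.534ms @ 12 + 193.34ms (3/7)
7. 5606.874ms @ 87/7 + 193.34ms (3/7)
8. 5800.215ms @ 90/7 + 193.34ms (3/7)
9. 5993.555ms @ 93/7 + 193.34ms (3/7)
10. 6186.896ms @ 96/7 + 193.34ms (3/7)
11. 6380.236ms @ 99/7 + 193.34ms (3/7)
12. 6573.577ms @ 102/7 + 193.34ms (3/7)
13. 6766.917ms @ 15 + 676.692ms (3/2)
14. 7443.609ms @ 33/2 + 676.692ms (3/2)
15. 8120.301ms @ 18 + 1353.383ms (3)
16. 9473.684ms @ 21 + 1353.383ms (3)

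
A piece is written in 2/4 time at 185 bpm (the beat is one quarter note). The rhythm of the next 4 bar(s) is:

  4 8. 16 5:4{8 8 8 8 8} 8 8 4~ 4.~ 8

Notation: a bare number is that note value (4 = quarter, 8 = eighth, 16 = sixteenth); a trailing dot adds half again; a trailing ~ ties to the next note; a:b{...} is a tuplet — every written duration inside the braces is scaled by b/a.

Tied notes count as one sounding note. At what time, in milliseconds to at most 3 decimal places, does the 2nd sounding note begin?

note 2 onset = 1b = 324.324ms

1. 0.0ms @ 0 + 324.324ms (1)
2. 324.324ms @ 1 + 243.243ms (3/4)
3. 567.568ms @ 7/4 + 81.081ms (1/4)
4. 648.649ms @ 2 + 129.73ms (2/5)
5. 778.378ms @ 12/5 + 129.73ms (2/5)
6. 908.108ms @ 14/5 + 129.73ms (2/5)
7. 1037.838ms @ 16/5 + 129.73ms (2/5)
8. 1167.568ms @ 18/5 + 129.73ms (2/5)
9. 1297.297ms @ 4 + 162.162ms (1/2)
10. 1459.459ms @ 9/2 + 162.162ms (1/2)
11. 1621.622ms @ 5 + 972.973ms (3)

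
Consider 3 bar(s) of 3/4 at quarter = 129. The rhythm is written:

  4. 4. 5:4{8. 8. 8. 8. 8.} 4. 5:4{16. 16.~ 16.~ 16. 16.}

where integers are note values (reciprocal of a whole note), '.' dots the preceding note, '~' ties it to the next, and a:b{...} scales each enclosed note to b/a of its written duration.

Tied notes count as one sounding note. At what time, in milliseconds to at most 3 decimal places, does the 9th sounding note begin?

1. 0.0ms @ 0 + 697.674ms (3/2)
2. 697.674ms @ 3/2 + 697.674ms (3/2)
3. 1395.349ms @ 3 + 279.07ms (3/5)
4. 1674.419ms @ 18/5 + 279.07ms (3/5)
5. 1953.488ms @ 21/5 + 279.07ms (3/5)
6. 2232.558ms @ 24/5 + 279.07ms (3/5)
7. 2511.628ms @ 27/5 + 279.07ms (3/5)
8. 2790.698ms @ 6 + 697.674ms (3/2)
9. 3488.372ms @ 15/2 + 139.535ms (3/10)
10. 3627.907ms @ 39/5 + 418.605ms (9/10)
11. 4046.512ms @ 87/10 + 139.535ms (3/10)

note 9 onset = 15/2b = 3488.372ms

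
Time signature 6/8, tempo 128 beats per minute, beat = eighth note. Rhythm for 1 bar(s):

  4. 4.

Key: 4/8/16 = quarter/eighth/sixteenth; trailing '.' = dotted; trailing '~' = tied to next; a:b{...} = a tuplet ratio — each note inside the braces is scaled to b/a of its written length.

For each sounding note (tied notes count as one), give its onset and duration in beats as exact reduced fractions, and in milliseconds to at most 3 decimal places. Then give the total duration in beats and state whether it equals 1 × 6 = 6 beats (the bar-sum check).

1) 0.0ms=0b +1406.25ms=3b
2) 1406.25ms=3b +1406.25ms=3b
Σ=6b of 6 (128bpm 6/8) — PASS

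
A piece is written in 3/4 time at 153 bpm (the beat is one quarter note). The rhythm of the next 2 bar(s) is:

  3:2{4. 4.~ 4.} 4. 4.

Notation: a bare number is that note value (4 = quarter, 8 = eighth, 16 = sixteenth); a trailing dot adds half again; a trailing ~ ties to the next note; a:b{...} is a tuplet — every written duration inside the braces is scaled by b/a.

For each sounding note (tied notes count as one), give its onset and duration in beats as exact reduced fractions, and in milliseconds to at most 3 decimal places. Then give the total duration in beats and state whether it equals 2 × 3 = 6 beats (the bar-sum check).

1) 0.0ms=0b +392.157ms=1b
2) 392.157ms=1b +784.314ms=2b
3) 1176.471ms=3b +588.235ms=3/2b
4) 1764.706ms=9/2b +588.235ms=3/2b
Σ=6b of 6 (153bpm 3/4) — PASS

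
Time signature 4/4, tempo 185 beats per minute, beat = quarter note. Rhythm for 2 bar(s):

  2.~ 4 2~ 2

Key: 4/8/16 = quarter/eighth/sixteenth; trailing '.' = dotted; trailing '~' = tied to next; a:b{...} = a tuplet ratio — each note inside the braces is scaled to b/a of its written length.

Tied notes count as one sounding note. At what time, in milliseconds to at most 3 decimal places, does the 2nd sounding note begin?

1. 0.0ms @ 0 + 1297.297ms (4)
2. 1297.297ms @ 4 + 1297.297ms (4)

note 2 onset = 4b = 1297.297ms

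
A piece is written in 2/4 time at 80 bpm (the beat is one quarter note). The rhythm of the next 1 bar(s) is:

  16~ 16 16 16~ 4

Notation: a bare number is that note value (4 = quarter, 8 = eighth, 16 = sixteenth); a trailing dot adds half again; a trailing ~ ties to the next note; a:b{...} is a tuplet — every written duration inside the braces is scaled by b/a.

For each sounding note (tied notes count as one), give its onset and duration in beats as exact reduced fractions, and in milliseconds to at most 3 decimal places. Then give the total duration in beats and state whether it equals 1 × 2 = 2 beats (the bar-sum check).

1) 0.0ms=0b +375.0ms=1/2b
2) 375.0ms=1/2b +187.5ms=1/4b
3) 562.5ms=3/4b +937.5ms=5/4b
Σ=2b of 2 (80bpm 2/4) — PASS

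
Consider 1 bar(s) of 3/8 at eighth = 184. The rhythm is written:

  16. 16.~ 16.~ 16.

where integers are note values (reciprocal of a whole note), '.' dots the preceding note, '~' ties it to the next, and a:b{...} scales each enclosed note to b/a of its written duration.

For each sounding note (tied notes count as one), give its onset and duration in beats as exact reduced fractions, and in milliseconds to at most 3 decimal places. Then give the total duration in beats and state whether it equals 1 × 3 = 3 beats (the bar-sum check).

1) 0.0ms=0b +244.565ms=3/4b
2) 244.565ms=3/4b +733.696ms=9/4b
Σ=3b of 3 (184bpm 3/8) — PASS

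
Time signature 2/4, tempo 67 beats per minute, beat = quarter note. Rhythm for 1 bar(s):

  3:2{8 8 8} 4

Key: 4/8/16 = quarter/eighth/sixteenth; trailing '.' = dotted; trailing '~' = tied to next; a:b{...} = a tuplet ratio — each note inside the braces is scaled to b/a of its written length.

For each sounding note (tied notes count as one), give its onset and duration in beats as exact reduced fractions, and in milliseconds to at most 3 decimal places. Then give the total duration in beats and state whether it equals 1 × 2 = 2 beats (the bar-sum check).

1) 0.0ms=0b +298.507ms=1/3b
2) 298.507ms=1/3b +298.507ms=1/3b
3) 597.015ms=2/3b +298.507ms=1/3b
4) 895.522ms=1b +895.522ms=1b
Σ=2b of 2 (67bpm 2/4) — PASS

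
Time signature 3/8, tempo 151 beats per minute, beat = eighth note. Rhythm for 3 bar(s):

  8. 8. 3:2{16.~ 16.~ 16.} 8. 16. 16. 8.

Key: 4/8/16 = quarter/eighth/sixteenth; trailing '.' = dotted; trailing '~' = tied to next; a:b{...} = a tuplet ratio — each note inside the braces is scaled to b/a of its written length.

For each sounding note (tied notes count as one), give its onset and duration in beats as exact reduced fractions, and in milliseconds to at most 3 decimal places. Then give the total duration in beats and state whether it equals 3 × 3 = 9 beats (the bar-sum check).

1) 0.0ms=0b +596.026ms=3/2b
2) 596.026ms=3/2b +596.026ms=3/2b
3) 1192.053ms=3b +596.026ms=3/2b
4) 1788.079ms=9/2b +596.026ms=3/2b
5) 2384.106ms=6b +298.013ms=3/4b
6) 2682.119ms=27/4b +298.013ms=3/4b
7) 2980.132ms=15/2b +596.026ms=3/2b
Σ=9b of 9 (151bpm 3/8) — PASS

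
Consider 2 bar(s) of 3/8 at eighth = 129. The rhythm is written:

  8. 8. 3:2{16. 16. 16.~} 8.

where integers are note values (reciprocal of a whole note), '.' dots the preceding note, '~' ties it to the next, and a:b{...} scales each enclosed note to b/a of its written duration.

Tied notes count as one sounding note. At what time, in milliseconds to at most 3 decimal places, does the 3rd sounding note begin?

note 3 onset = 3b = 1395.349ms

1. 0.0ms @ 0 + 697.674ms (3/2)
2. 697.674ms @ 3/2 + 697.674ms (3/2)
3. 1395.349ms @ 3 + 232.558ms (1/2)
4. 1627.907ms @ 7/2 + 232.558ms (1/2)
5. 1860.465ms @ 4 + 930.233ms (2)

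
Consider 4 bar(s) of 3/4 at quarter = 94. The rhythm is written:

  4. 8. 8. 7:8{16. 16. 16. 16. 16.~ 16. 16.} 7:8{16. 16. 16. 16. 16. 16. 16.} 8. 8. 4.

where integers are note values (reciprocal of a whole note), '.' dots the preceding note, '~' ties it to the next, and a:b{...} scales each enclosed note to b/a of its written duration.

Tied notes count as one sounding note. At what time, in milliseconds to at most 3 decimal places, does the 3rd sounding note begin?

1. 0.0ms @ 0 + 957.447ms (3/2)
2. 957.447ms @ 3/2 + 478.723ms (3/4)
3. 1436.17ms @ 9/4 + 478.723ms (3/4)
4. 1914.894ms @ 3 + 273.556ms (3/7)
5. 2188.45ms @ 24/7 + 273.556ms (3/7)
6. 2462.006ms @ 27/7 + 273.556ms (3/7)
7. 2735.562ms @ 30/7 + 273.556ms (3/7)
8. 3009.119ms @ 33/7 + 547.112ms (6/7)
9. 3556.231ms @ 39/7 + 273.556ms (3/7)
10. 3829.787ms @ 6 + 273.556ms (3/7)
11. 4103.343ms @ 45/7 + 273.556ms (3/7)
12. 4376.9ms @ 48/7 + 273.556ms (3/7)
13. 4650.456ms @ 51/7 + 273.556ms (3/7)
14. 4924.012ms @ 54/7 + 273.556ms (3/7)
15. 5197.568ms @ 57/7 + 273.556ms (3/7)
16. 5471.125ms @ 60/7 + 273.556ms (3/7)
17. 5744.681ms @ 9 + 478.723ms (3/4)
18. 6223.404ms @ 39/4 + 478.723ms (3/4)
19. 6702.128ms @ 21/2 + 957.447ms (3/2)

note 3 onset = 9/4b = 1436.17ms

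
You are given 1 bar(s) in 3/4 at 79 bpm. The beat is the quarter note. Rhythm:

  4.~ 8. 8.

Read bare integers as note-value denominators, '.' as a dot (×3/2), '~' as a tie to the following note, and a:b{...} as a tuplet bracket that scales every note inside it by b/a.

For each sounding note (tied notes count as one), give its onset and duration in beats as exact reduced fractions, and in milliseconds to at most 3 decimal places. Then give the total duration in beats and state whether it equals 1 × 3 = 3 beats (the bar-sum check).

1) 0.0ms=0b +1708.861ms=9/4b
2) 1708.861ms=9/4b +569.62ms=3/4b
Σ=3b of 3 (79bpm 3/4) — PASS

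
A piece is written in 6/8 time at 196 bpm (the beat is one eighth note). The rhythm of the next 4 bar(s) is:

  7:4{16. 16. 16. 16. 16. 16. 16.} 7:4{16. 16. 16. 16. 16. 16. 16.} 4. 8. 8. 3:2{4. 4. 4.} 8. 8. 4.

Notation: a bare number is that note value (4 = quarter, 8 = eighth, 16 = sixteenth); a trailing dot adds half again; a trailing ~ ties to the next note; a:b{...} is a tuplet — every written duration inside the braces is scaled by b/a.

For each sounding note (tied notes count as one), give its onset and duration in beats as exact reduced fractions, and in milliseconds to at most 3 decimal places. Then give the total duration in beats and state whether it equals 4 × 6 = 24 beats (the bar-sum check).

1) 0.0ms=0b +131.195ms=3/7b
2) 131.195ms=3/7b +131.195ms=3/7b
3) 262.391ms=6/7b +131.195ms=3/7b
4) 393.586ms=9/7b +131.195ms=3/7b
5) 524.781ms=12/7b +131.195ms=3/7b
6) 655.977ms=15/7b +131.195ms=3/7b
7) 787.172ms=18/7b +131.195ms=3/7b
8) 918.367ms=3b +131.195ms=3/7b
9) 1049.563ms=24/7b +131.195ms=3/7b
10) 1180.758ms=27/7b +131.195ms=3/7b
11) 1311.953ms=30/7b +131.195ms=3/7b
12) 1443.149ms=33/7b +131.195ms=3/7b
13) 1574.344ms=36/7b +131.195ms=3/7b
14) 1705.539ms=39/7b +131.195ms=3/7b
15) 1836.735ms=6b +918.367ms=3b
16) 2755.102ms=9b +459.184ms=3/2b
17) 3214.286ms=21/2b +459.184ms=3/2b
18) 3673.469ms=12b +612.245ms=2b
19) 4285.714ms=14b +612.245ms=2b
20) 4897.959ms=16b +612.245ms=2b
21) 5510.204ms=18b +459.184ms=3/2b
22) 5969.388ms=39/2b +459.184ms=3/2b
23) 6428.571ms=21b +918.367ms=3b
Σ=24b of 24 (196bpm 6/8) — PASS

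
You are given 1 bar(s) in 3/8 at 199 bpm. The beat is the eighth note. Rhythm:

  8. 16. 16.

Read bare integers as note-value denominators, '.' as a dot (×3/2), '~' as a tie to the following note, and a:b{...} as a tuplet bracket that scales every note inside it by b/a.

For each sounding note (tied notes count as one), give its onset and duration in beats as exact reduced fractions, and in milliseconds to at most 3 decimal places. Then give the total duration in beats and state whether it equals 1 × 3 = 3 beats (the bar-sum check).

1) 0.0ms=0b +452.261ms=3/2b
2) 452.261ms=3/2b +226.131ms=3/4b
3) 678.392ms=9/4b +226.131ms=3/4b
Σ=3b of 3 (199bpm 3/8) — PASS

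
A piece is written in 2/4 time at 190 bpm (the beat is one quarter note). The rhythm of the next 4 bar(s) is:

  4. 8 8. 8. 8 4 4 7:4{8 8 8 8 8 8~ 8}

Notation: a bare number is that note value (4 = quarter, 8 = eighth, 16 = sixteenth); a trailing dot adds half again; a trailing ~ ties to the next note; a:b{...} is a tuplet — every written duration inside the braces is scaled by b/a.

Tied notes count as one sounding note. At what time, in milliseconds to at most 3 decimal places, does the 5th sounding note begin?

1. 0.0ms @ 0 + 473.684ms (3/2)
2. 473.684ms @ 3/2 + 157.895ms (1/2)
3. 631.579ms @ 2 + 236.842ms (3/4)
4. 868.421ms @ 11/4 + 236.842ms (3/4)
5. 1105.263ms @ 7/2 + 157.895ms (1/2)
6. 1263.158ms @ 4 + 315.789ms (1)
7. 1578.947ms @ 5 + 315.789ms (1)
8. 1894.737ms @ 6 + 90.226ms (2/7)
9. 1984.962ms @ 44/7 + 90.226ms (2/7)
10. 2075.188ms @ 46/7 + 90.226ms (2/7)
11. 2165.414ms @ 48/7 + 90.226ms (2/7)
12. 2255.639ms @ 50/7 + 90.226ms (2/7)
13. 2345.865ms @ 52/7 + 180.451ms (4/7)

note 5 onset = 7/2b = 1105.263ms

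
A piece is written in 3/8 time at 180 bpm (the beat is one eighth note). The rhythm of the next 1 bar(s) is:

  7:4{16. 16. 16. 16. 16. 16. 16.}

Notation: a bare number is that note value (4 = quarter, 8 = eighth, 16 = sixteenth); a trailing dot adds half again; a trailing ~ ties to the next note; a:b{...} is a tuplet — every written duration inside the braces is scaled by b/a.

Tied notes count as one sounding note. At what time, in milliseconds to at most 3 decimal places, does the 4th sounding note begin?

note 4 onset = 9/7b = 428.571ms

1. 0.0ms @ 0 + 142.857ms (3/7)
2. 142.857ms @ 3/7 + 142.857ms (3/7)
3. 285.714ms @ 6/7 + 142.857ms (3/7)
4. 428.571ms @ 9/7 + 142.857ms (3/7)
5. 571.429ms @ 12/7 + 142.857ms (3/7)
6. 714.286ms @ 15/7 + 142.857ms (3/7)
7. 857.143ms @ 18/7 + 142.857ms (3/7)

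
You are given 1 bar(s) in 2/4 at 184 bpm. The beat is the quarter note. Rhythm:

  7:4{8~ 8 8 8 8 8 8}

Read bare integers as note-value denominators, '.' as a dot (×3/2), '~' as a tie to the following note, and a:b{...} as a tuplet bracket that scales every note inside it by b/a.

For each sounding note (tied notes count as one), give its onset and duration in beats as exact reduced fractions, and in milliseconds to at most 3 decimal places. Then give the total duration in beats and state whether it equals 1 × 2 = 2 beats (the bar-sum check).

1) 0.0ms=0b +186.335ms=4/7b
2) 186.335ms=4/7b +93.168ms=2/7b
3) 279.503ms=6/7b +93.168ms=2/7b
4) 372.671ms=8/7b +93.168ms=2/7b
5) 465.839ms=10/7b +93.168ms=2/7b
6) 559.006ms=12/7b +93.168ms=2/7b
Σ=2b of 2 (184bpm 2/4) — PASS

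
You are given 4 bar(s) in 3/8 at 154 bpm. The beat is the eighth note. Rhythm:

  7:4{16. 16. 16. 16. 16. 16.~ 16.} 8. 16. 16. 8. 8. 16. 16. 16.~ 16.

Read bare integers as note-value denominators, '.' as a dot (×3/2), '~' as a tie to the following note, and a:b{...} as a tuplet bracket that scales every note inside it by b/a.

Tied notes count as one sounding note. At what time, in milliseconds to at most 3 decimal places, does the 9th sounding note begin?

note 9 onset = 21/4b = 2045.455ms

1. 0.0ms @ 0 + 166.976ms (3/7)
2. 166.976ms @ 3/7 + 166.976ms (3/7)
3. 333.952ms @ 6/7 + 166.976ms (3/7)
4. 500.928ms @ 9/7 + 166.976ms (3/7)
5. 667.904ms @ 12/7 + 166.976ms (3/7)
6. 834.879ms @ 15/7 + 333.952ms (6/7)
7. 1168.831ms @ 3 + 584.416ms (3/2)
8. 1753.247ms @ 9/2 + 292.208ms (3/4)
9. 2045.455ms @ 21/4 + 292.208ms (3/4)
10. 2337.662ms @ 6 + 584.416ms (3/2)
11. 2922.078ms @ 15/2 + 584.416ms (3/2)
12. 3506.494ms @ 9 + 292.208ms (3/4)
13. 3798.701ms @ 39/4 + 292.208ms (3/4)
14. 4090.909ms @ 21/2 + 584.416ms (3/2)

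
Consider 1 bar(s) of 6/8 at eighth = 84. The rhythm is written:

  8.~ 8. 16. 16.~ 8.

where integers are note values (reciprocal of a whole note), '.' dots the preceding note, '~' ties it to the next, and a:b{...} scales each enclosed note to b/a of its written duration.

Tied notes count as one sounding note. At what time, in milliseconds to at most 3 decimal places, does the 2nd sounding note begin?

1. 0.0ms @ 0 + 2142.857ms (3)
2. 2142.857ms @ 3 + 535.714ms (3/4)
3. 2678.571ms @ 15/4 + 1607.143ms (9/4)

note 2 onset = 3b = 2142.857ms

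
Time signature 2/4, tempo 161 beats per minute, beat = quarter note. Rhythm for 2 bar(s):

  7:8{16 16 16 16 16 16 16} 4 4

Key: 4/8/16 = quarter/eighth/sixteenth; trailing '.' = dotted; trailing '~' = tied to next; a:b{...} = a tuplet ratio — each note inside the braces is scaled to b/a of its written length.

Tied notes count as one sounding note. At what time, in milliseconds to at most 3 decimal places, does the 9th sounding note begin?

note 9 onset = 3b = 1118.012ms

1. 0.0ms @ 0 + 106.477ms (2/7)
2. 106.477ms @ 2/7 + 106.477ms (2/7)
3. 212.955ms @ 4/7 + 106.477ms (2/7)
4. 319.432ms @ 6/7 + 106.477ms (2/7)
5. 425.909ms @ 8/7 + 106.477ms (2/7)
6. 532.387ms @ 10/7 + 106.477ms (2/7)
7. 638.864ms @ 12/7 + 106.477ms (2/7)
8. 745.342ms @ 2 + 372.671ms (1)
9. 1118.012ms @ 3 + 372.671ms (1)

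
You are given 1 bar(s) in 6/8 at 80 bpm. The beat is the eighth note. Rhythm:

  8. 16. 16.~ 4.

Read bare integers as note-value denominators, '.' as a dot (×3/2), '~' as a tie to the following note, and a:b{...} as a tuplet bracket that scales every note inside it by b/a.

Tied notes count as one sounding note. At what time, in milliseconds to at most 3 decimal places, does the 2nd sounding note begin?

note 2 onset = 3/2b = 1125.0ms

1. 0.0ms @ 0 + 1125.0ms (3/2)
2. 1125.0ms @ 3/2 + 562.5ms (3/4)
3. 1687.5ms @ 9/4 + 2812.5ms (15/4)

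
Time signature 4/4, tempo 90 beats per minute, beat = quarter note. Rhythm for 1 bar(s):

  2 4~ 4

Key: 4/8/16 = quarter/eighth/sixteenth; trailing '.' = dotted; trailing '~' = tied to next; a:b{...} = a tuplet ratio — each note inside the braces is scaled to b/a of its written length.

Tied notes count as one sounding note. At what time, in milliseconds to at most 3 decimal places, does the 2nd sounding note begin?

note 2 onset = 2b = 1333.333ms

1. 0.0ms @ 0 + 1333.333ms (2)
2. 1333.333ms @ 2 + 1333.333ms (2)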